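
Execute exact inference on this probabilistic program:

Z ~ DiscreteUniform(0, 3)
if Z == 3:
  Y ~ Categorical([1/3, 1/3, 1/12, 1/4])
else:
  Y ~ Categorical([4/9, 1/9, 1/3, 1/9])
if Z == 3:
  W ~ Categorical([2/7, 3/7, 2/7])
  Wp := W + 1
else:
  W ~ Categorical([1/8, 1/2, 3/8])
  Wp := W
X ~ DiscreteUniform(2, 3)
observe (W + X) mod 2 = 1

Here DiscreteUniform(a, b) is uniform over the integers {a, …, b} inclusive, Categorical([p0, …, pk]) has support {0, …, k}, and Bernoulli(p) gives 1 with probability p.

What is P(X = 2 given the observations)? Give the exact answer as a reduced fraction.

Enumerate traces; 48 have nonzero weight after conditioning:
  (Z=0, Y=0, W=0, X=3) weight 1/144
  (Z=0, Y=0, W=1, X=2) weight 1/36
  (Z=0, Y=0, W=2, X=3) weight 1/48
  (Z=0, Y=1, W=0, X=3) weight 1/576
  (Z=0, Y=1, W=1, X=2) weight 1/144
  (Z=0, Y=1, W=2, X=3) weight 1/192
  (Z=0, Y=2, W=0, X=3) weight 1/192
  (Z=0, Y=2, W=1, X=2) weight 1/48
  … 40 more
Group by X:
  weight(X=2) = 27/112
  weight(X=3) = 29/112
Total weight = 27/112 + 29/112 = 1/2
P(X=2 | obs) = 27/112 / 1/2 = 27/56
P(X=3 | obs) = 29/112 / 1/2 = 29/56

P(X = 2 | obs) = 27/56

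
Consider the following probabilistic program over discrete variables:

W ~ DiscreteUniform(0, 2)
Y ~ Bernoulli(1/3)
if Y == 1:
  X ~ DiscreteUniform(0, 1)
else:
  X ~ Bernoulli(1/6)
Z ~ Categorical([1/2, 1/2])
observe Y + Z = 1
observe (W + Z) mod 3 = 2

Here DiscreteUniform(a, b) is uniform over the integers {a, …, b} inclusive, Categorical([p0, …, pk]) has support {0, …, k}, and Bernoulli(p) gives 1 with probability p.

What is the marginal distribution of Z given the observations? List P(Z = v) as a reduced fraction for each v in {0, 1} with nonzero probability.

Enumerate traces; 4 have nonzero weight after conditioning:
  (W=1, Y=0, X=0, Z=1) weight 5/54
  (W=1, Y=0, X=1, Z=1) weight 1/54
  (W=2, Y=1, X=0, Z=0) weight 1/36
  (W=2, Y=1, X=1, Z=0) weight 1/36
Group by Z:
  weight(Z=0) = 1/18
  weight(Z=1) = 1/9
Total weight = 1/18 + 1/9 = 1/6
P(Z=0 | obs) = 1/18 / 1/6 = 1/3
P(Z=1 | obs) = 1/9 / 1/6 = 2/3

P(Z=0) = 1/3, P(Z=1) = 2/3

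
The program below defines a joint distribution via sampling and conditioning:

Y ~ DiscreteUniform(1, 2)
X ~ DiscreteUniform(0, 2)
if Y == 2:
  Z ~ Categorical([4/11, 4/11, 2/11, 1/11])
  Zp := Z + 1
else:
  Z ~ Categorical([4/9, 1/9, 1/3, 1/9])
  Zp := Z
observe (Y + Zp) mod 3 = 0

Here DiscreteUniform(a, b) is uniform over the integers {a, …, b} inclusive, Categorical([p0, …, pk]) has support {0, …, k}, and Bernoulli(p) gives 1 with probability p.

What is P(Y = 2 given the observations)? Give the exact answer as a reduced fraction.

P(Y = 2 | obs) = 15/26

Enumerate traces; 9 have nonzero weight after conditioning:
  (Y=1, X=0, Z=2) weight 1/18
  (Y=1, X=1, Z=2) weight 1/18
  (Y=1, X=2, Z=2) weight 1/18
  (Y=2, X=0, Z=0) weight 2/33
  (Y=2, X=0, Z=3) weight 1/66
  (Y=2, X=1, Z=0) weight 2/33
  (Y=2, X=1, Z=3) weight 1/66
  (Y=2, X=2, Z=0) weight 2/33
  … 1 more
Group by Y:
  weight(Y=1) = 1/6
  weight(Y=2) = 5/22
Total weight = 1/6 + 5/22 = 13/33
P(Y=1 | obs) = 1/6 / 13/33 = 11/26
P(Y=2 | obs) = 5/22 / 13/33 = 15/26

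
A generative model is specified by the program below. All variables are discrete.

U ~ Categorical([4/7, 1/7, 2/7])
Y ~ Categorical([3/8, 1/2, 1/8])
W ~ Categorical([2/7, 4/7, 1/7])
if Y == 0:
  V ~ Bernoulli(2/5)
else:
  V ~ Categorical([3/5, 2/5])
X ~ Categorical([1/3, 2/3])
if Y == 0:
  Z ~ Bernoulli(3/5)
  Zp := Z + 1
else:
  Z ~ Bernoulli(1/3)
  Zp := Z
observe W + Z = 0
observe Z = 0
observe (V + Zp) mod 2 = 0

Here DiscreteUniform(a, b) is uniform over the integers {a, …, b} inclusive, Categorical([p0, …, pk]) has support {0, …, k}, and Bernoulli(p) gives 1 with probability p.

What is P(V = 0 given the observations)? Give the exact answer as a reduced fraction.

P(V = 0 | obs) = 25/31

Enumerate traces; 18 have nonzero weight after conditioning:
  (U=0, Y=0, W=0, V=1, X=0, Z=0) weight 4/1225
  (U=0, Y=0, W=0, V=1, X=1, Z=0) weight 8/1225
  (U=0, Y=1, W=0, V=0, X=0, Z=0) weight 8/735
  (U=0, Y=1, W=0, V=0, X=1, Z=0) weight 16/735
  (U=0, Y=2, W=0, V=0, X=0, Z=0) weight 2/735
  (U=0, Y=2, W=0, V=0, X=1, Z=0) weight 4/735
  (U=1, Y=0, W=0, V=1, X=0, Z=0) weight 1/1225
  (U=1, Y=0, W=0, V=1, X=1, Z=0) weight 2/1225
  … 10 more
Group by V:
  weight(V=0) = 1/14
  weight(V=1) = 3/175
Total weight = 1/14 + 3/175 = 31/350
P(V=0 | obs) = 1/14 / 31/350 = 25/31
P(V=1 | obs) = 3/175 / 31/350 = 6/31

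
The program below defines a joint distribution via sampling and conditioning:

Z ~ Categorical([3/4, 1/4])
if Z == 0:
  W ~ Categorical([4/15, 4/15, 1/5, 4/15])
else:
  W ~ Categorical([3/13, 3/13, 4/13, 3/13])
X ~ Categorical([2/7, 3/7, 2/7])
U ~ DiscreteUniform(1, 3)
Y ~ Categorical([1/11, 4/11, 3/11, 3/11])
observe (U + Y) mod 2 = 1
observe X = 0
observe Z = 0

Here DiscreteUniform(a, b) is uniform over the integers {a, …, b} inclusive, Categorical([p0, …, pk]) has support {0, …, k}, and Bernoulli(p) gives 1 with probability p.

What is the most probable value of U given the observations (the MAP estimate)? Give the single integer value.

Enumerate traces; 24 have nonzero weight after conditioning:
  (Z=0, W=0, X=0, U=1, Y=0) weight 2/1155
  (Z=0, W=0, X=0, U=1, Y=2) weight 2/385
  (Z=0, W=0, X=0, U=2, Y=1) weight 8/1155
  (Z=0, W=0, X=0, U=2, Y=3) weight 2/385
  (Z=0, W=0, X=0, U=3, Y=0) weight 2/1155
  (Z=0, W=0, X=0, U=3, Y=2) weight 2/385
  (Z=0, W=1, X=0, U=1, Y=0) weight 2/1155
  (Z=0, W=1, X=0, U=1, Y=2) weight 2/385
  … 16 more
Group by U:
  weight(U=1) = 2/77
  weight(U=2) = 1/22
  weight(U=3) = 2/77
Total weight = 2/77 + 1/22 + 2/77 = 15/154
P(U=1 | obs) = 2/77 / 15/154 = 4/15
P(U=2 | obs) = 1/22 / 15/154 = 7/15
P(U=3 | obs) = 2/77 / 15/154 = 4/15
argmax = 2

argmax_v P(U = v | obs) = 2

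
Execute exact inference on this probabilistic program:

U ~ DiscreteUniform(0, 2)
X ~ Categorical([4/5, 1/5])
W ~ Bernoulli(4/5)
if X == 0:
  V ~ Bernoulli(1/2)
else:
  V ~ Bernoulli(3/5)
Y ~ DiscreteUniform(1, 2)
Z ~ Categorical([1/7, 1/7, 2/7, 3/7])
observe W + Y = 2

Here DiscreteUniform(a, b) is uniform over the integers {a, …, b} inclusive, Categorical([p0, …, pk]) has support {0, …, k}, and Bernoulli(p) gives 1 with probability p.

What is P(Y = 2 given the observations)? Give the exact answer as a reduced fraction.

Enumerate traces; 96 have nonzero weight after conditioning:
  (U=0, X=0, W=0, V=0, Y=2, Z=0) weight 1/525
  (U=0, X=0, W=0, V=0, Y=2, Z=1) weight 1/525
  (U=0, X=0, W=0, V=0, Y=2, Z=2) weight 2/525
  (U=0, X=0, W=0, V=0, Y=2, Z=3) weight 1/175
  (U=0, X=0, W=0, V=1, Y=2, Z=0) weight 1/525
  (U=0, X=0, W=0, V=1, Y=2, Z=1) weight 1/525
  (U=0, X=0, W=0, V=1, Y=2, Z=2) weight 2/525
  (U=0, X=0, W=0, V=1, Y=2, Z=3) weight 1/175
  (U=0, X=0, W=1, V=0, Y=1, Z=0) weight 4/525
  … 87 more
Group by Y:
  weight(Y=1) = 2/5
  weight(Y=2) = 1/10
Total weight = 2/5 + 1/10 = 1/2
P(Y=1 | obs) = 2/5 / 1/2 = 4/5
P(Y=2 | obs) = 1/10 / 1/2 = 1/5

P(Y = 2 | obs) = 1/5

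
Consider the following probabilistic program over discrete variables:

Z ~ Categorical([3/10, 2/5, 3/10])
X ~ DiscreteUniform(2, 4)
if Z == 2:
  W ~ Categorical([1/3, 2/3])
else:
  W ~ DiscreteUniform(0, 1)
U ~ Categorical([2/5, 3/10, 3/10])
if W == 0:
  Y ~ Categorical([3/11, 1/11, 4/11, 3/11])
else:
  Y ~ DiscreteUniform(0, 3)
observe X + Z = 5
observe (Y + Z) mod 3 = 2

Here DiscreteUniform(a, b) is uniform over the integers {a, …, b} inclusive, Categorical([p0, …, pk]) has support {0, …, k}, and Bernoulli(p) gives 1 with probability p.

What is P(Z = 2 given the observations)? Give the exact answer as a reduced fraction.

Enumerate traces; 18 have nonzero weight after conditioning:
  (Z=1, X=4, W=0, U=0, Y=1) weight 2/825
  (Z=1, X=4, W=0, U=1, Y=1) weight 1/550
  (Z=1, X=4, W=0, U=2, Y=1) weight 1/550
  (Z=1, X=4, W=1, U=0, Y=1) weight 1/150
  (Z=1, X=4, W=1, U=1, Y=1) weight 1/200
  (Z=1, X=4, W=1, U=2, Y=1) weight 1/200
  (Z=2, X=3, W=0, U=0, Y=0) weight 1/275
  (Z=2, X=3, W=0, U=0, Y=3) weight 1/275
  … 10 more
Group by Z:
  weight(Z=1) = 1/44
  weight(Z=2) = 17/330
Total weight = 1/44 + 17/330 = 49/660
P(Z=1 | obs) = 1/44 / 49/660 = 15/49
P(Z=2 | obs) = 17/330 / 49/660 = 34/49

P(Z = 2 | obs) = 34/49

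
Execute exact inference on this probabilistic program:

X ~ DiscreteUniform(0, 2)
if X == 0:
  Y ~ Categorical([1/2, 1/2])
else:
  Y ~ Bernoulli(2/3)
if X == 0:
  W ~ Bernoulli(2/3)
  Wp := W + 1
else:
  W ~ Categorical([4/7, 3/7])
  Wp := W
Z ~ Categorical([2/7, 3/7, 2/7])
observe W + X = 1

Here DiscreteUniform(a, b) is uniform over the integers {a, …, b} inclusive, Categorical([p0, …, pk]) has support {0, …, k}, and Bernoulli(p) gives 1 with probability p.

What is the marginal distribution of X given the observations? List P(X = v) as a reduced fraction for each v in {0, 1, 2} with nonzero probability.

Enumerate traces; 12 have nonzero weight after conditioning:
  (X=0, Y=0, W=1, Z=0) weight 2/63
  (X=0, Y=0, W=1, Z=1) weight 1/21
  (X=0, Y=0, W=1, Z=2) weight 2/63
  (X=0, Y=1, W=1, Z=0) weight 2/63
  (X=0, Y=1, W=1, Z=1) weight 1/21
  (X=0, Y=1, W=1, Z=2) weight 2/63
  (X=1, Y=0, W=0, Z=0) weight 8/441
  (X=1, Y=0, W=0, Z=1) weight 4/147
  … 4 more
Group by X:
  weight(X=0) = 2/9
  weight(X=1) = 4/21
Total weight = 2/9 + 4/21 = 26/63
P(X=0 | obs) = 2/9 / 26/63 = 7/13
P(X=1 | obs) = 4/21 / 26/63 = 6/13

P(X=0) = 7/13, P(X=1) = 6/13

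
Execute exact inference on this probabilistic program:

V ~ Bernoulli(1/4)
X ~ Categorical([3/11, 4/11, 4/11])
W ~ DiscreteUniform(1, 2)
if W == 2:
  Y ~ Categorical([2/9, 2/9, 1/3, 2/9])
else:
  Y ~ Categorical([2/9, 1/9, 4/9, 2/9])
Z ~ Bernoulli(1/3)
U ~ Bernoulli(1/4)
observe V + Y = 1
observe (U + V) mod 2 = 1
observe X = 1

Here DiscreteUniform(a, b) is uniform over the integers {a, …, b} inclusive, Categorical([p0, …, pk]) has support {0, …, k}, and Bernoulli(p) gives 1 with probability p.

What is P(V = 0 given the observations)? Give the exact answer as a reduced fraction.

P(V = 0 | obs) = 3/7

Enumerate traces; 8 have nonzero weight after conditioning:
  (V=0, X=1, W=1, Y=1, Z=0, U=1) weight 1/396
  (V=0, X=1, W=1, Y=1, Z=1, U=1) weight 1/792
  (V=0, X=1, W=2, Y=1, Z=0, U=1) weight 1/198
  (V=0, X=1, W=2, Y=1, Z=1, U=1) weight 1/396
  (V=1, X=1, W=1, Y=0, Z=0, U=0) weight 1/198
  (V=1, X=1, W=1, Y=0, Z=1, U=0) weight 1/396
  (V=1, X=1, W=2, Y=0, Z=0, U=0) weight 1/198
  (V=1, X=1, W=2, Y=0, Z=1, U=0) weight 1/396
Group by V:
  weight(V=0) = 1/88
  weight(V=1) = 1/66
Total weight = 1/88 + 1/66 = 7/264
P(V=0 | obs) = 1/88 / 7/264 = 3/7
P(V=1 | obs) = 1/66 / 7/264 = 4/7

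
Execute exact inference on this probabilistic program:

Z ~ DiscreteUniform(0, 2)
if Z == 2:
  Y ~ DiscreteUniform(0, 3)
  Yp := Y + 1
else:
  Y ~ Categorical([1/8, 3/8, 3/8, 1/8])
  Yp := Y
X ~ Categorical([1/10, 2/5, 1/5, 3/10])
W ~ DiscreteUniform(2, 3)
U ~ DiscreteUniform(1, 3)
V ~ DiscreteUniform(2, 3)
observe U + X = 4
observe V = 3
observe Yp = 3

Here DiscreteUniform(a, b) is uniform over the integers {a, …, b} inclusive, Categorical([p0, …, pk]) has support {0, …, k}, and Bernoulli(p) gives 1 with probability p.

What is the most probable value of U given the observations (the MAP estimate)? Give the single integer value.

argmax_v P(U = v | obs) = 3

Enumerate traces; 18 have nonzero weight after conditioning:
  (Z=0, Y=3, X=1, W=2, U=3, V=3) weight 1/720
  (Z=0, Y=3, X=1, W=3, U=3, V=3) weight 1/720
  (Z=0, Y=3, X=2, W=2, U=2, V=3) weight 1/1440
  (Z=0, Y=3, X=2, W=3, U=2, V=3) weight 1/1440
  (Z=0, Y=3, X=3, W=2, U=1, V=3) weight 1/960
  (Z=0, Y=3, X=3, W=3, U=1, V=3) weight 1/960
  (Z=1, Y=3, X=1, W=2, U=3, V=3) weight 1/720
  (Z=1, Y=3, X=1, W=3, U=3, V=3) weight 1/720
  … 10 more
Group by U:
  weight(U=1) = 1/120
  weight(U=2) = 1/180
  weight(U=3) = 1/90
Total weight = 1/120 + 1/180 + 1/90 = 1/40
P(U=1 | obs) = 1/120 / 1/40 = 1/3
P(U=2 | obs) = 1/180 / 1/40 = 2/9
P(U=3 | obs) = 1/90 / 1/40 = 4/9
argmax = 3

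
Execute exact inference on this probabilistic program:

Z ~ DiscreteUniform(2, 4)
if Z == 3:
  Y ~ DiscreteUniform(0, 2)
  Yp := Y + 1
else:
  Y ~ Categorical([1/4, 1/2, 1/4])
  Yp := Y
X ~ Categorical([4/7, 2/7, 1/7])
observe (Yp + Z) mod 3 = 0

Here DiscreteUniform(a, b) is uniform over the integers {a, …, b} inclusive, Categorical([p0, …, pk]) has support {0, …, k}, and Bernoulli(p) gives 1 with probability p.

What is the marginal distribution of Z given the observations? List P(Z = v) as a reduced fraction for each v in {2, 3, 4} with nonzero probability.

Enumerate traces; 9 have nonzero weight after conditioning:
  (Z=2, Y=1, X=0) weight 2/21
  (Z=2, Y=1, X=1) weight 1/21
  (Z=2, Y=1, X=2) weight 1/42
  (Z=3, Y=2, X=0) weight 4/63
  (Z=3, Y=2, X=1) weight 2/63
  (Z=3, Y=2, X=2) weight 1/63
  (Z=4, Y=2, X=0) weight 1/21
  (Z=4, Y=2, X=1) weight 1/42
  … 1 more
Group by Z:
  weight(Z=2) = 1/6
  weight(Z=3) = 1/9
  weight(Z=4) = 1/12
Total weight = 1/6 + 1/9 + 1/12 = 13/36
P(Z=2 | obs) = 1/6 / 13/36 = 6/13
P(Z=3 | obs) = 1/9 / 13/36 = 4/13
P(Z=4 | obs) = 1/12 / 13/36 = 3/13

P(Z=2) = 6/13, P(Z=3) = 4/13, P(Z=4) = 3/13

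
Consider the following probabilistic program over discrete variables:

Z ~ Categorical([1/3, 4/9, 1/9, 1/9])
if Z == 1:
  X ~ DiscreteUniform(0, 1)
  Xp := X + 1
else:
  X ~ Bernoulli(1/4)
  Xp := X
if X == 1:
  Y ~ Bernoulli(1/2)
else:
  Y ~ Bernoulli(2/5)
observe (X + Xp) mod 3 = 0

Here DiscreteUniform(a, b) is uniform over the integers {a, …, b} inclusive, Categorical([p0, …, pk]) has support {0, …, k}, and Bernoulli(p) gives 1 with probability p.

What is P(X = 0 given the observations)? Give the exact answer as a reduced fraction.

P(X = 0 | obs) = 15/23

Enumerate traces; 8 have nonzero weight after conditioning:
  (Z=0, X=0, Y=0) weight 3/20
  (Z=0, X=0, Y=1) weight 1/10
  (Z=1, X=1, Y=0) weight 1/9
  (Z=1, X=1, Y=1) weight 1/9
  (Z=2, X=0, Y=0) weight 1/20
  (Z=2, X=0, Y=1) weight 1/30
  (Z=3, X=0, Y=0) weight 1/20
  (Z=3, X=0, Y=1) weight 1/30
Group by X:
  weight(X=0) = 5/12
  weight(X=1) = 2/9
Total weight = 5/12 + 2/9 = 23/36
P(X=0 | obs) = 5/12 / 23/36 = 15/23
P(X=1 | obs) = 2/9 / 23/36 = 8/23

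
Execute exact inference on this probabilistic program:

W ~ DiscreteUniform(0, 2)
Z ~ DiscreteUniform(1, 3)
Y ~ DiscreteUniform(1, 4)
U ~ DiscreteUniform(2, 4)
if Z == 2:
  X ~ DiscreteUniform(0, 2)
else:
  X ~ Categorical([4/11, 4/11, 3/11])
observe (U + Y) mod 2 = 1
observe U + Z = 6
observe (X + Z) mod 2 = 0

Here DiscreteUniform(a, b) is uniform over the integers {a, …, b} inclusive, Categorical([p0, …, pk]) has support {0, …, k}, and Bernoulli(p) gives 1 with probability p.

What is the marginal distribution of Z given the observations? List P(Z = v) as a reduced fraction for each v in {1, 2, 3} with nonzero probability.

P(Z=2) = 11/17, P(Z=3) = 6/17

Enumerate traces; 18 have nonzero weight after conditioning:
  (W=0, Z=2, Y=1, U=4, X=0) weight 1/324
  (W=0, Z=2, Y=1, U=4, X=2) weight 1/324
  (W=0, Z=2, Y=3, U=4, X=0) weight 1/324
  (W=0, Z=2, Y=3, U=4, X=2) weight 1/324
  (W=0, Z=3, Y=2, U=3, X=1) weight 1/297
  (W=0, Z=3, Y=4, U=3, X=1) weight 1/297
  (W=1, Z=2, Y=1, U=4, X=0) weight 1/324
  (W=1, Z=2, Y=1, U=4, X=2) weight 1/324
  … 10 more
Group by Z:
  weight(Z=2) = 1/27
  weight(Z=3) = 2/99
Total weight = 1/27 + 2/99 = 17/297
P(Z=2 | obs) = 1/27 / 17/297 = 11/17
P(Z=3 | obs) = 2/99 / 17/297 = 6/17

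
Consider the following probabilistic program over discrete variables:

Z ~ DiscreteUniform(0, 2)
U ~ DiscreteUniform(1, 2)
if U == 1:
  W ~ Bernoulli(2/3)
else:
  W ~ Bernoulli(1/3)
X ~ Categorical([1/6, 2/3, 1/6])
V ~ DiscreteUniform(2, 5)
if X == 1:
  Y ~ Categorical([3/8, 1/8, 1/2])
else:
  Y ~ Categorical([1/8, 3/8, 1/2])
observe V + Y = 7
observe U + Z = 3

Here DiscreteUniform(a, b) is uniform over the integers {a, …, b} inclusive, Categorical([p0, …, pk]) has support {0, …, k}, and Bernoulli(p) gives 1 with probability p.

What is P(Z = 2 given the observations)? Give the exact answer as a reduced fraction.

Enumerate traces; 12 have nonzero weight after conditioning:
  (Z=1, U=2, W=0, X=0, V=5, Y=2) weight 1/432
  (Z=1, U=2, W=0, X=1, V=5, Y=2) weight 1/108
  (Z=1, U=2, W=0, X=2, V=5, Y=2) weight 1/432
  (Z=1, U=2, W=1, X=0, V=5, Y=2) weight 1/864
  (Z=1, U=2, W=1, X=1, V=5, Y=2) weight 1/216
  (Z=1, U=2, W=1, X=2, V=5, Y=2) weight 1/864
  (Z=2, U=1, W=0, X=0, V=5, Y=2) weight 1/864
  (Z=2, U=1, W=0, X=1, V=5, Y=2) weight 1/216
  … 4 more
Group by Z:
  weight(Z=1) = 1/48
  weight(Z=2) = 1/48
Total weight = 1/48 + 1/48 = 1/24
P(Z=1 | obs) = 1/48 / 1/24 = 1/2
P(Z=2 | obs) = 1/48 / 1/24 = 1/2

P(Z = 2 | obs) = 1/2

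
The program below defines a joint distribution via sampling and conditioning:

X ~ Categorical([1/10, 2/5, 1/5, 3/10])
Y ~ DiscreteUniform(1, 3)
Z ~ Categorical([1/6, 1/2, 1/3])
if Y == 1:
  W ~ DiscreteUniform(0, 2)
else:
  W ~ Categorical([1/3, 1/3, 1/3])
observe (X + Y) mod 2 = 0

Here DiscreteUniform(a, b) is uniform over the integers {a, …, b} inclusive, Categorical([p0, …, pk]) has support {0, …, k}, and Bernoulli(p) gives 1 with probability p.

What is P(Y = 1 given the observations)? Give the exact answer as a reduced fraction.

P(Y = 1 | obs) = 7/17

Enumerate traces; 54 have nonzero weight after conditioning:
  (X=0, Y=2, Z=0, W=0) weight 1/540
  (X=0, Y=2, Z=0, W=1) weight 1/540
  (X=0, Y=2, Z=0, W=2) weight 1/540
  (X=0, Y=2, Z=1, W=0) weight 1/180
  (X=0, Y=2, Z=1, W=1) weight 1/180
  (X=0, Y=2, Z=1, W=2) weight 1/180
  (X=0, Y=2, Z=2, W=0) weight 1/270
  (X=0, Y=2, Z=2, W=1) weight 1/270
  (X=1, Y=1, Z=0, W=0) weight 1/135
  (X=1, Y=3, Z=0, W=0) weight 1/135
  … 44 more
Group by Y:
  weight(Y=1) = 7/30
  weight(Y=2) = 1/10
  weight(Y=3) = 7/30
Total weight = 7/30 + 1/10 + 7/30 = 17/30
P(Y=1 | obs) = 7/30 / 17/30 = 7/17
P(Y=2 | obs) = 1/10 / 17/30 = 3/17
P(Y=3 | obs) = 7/30 / 17/30 = 7/17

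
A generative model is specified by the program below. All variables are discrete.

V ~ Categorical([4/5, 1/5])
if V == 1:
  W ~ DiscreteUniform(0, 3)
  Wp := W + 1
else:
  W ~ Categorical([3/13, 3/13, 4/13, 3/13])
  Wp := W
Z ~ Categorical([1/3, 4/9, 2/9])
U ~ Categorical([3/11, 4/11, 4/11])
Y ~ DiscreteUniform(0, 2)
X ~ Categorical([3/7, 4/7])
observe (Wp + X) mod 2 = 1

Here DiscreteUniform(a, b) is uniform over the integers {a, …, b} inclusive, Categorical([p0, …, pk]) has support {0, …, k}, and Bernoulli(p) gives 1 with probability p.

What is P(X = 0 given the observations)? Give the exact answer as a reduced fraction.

P(X = 0 | obs) = 61/153

Enumerate traces; 216 have nonzero weight after conditioning:
  (V=0, W=0, Z=0, U=0, Y=0, X=1) weight 16/5005
  (V=0, W=0, Z=0, U=0, Y=1, X=1) weight 16/5005
  (V=0, W=0, Z=0, U=0, Y=2, X=1) weight 16/5005
  (V=0, W=0, Z=0, U=1, Y=0, X=1) weight 64/15015
  (V=0, W=0, Z=0, U=1, Y=1, X=1) weight 64/15015
  (V=0, W=0, Z=0, U=1, Y=2, X=1) weight 64/15015
  (V=0, W=0, Z=0, U=2, Y=0, X=1) weight 64/15015
  (V=0, W=0, Z=0, U=2, Y=1, X=1) weight 64/15015
  (V=0, W=1, Z=0, U=0, Y=0, X=0) weight 12/5005
  … 207 more
Group by X:
  weight(X=0) = 183/910
  weight(X=1) = 138/455
Total weight = 183/910 + 138/455 = 459/910
P(X=0 | obs) = 183/910 / 459/910 = 61/153
P(X=1 | obs) = 138/455 / 459/910 = 92/153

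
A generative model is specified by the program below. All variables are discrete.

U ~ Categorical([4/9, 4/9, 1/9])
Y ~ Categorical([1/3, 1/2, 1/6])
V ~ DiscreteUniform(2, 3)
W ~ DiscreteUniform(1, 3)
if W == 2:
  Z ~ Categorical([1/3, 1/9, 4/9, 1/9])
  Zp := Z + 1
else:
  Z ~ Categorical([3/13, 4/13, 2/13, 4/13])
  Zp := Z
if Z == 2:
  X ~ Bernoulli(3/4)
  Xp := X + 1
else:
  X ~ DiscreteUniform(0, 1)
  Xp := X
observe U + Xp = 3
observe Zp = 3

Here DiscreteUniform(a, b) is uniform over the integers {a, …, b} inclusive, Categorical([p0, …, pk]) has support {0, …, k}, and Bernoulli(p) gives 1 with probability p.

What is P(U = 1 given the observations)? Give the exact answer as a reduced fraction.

P(U = 1 | obs) = 156/205

Enumerate traces; 24 have nonzero weight after conditioning:
  (U=1, Y=0, V=2, W=2, Z=2, X=1) weight 2/243
  (U=1, Y=0, V=3, W=2, Z=2, X=1) weight 2/243
  (U=1, Y=1, V=2, W=2, Z=2, X=1) weight 1/81
  (U=1, Y=1, V=3, W=2, Z=2, X=1) weight 1/81
  (U=1, Y=2, V=2, W=2, Z=2, X=1) weight 1/243
  (U=1, Y=2, V=3, W=2, Z=2, X=1) weight 1/243
  (U=2, Y=0, V=2, W=1, Z=3, X=1) weight 1/1053
  (U=2, Y=0, V=2, W=2, Z=2, X=0) weight 1/1458
  … 16 more
Group by U:
  weight(U=1) = 4/81
  weight(U=2) = 49/3159
Total weight = 4/81 + 49/3159 = 205/3159
P(U=1 | obs) = 4/81 / 205/3159 = 156/205
P(U=2 | obs) = 49/3159 / 205/3159 = 49/205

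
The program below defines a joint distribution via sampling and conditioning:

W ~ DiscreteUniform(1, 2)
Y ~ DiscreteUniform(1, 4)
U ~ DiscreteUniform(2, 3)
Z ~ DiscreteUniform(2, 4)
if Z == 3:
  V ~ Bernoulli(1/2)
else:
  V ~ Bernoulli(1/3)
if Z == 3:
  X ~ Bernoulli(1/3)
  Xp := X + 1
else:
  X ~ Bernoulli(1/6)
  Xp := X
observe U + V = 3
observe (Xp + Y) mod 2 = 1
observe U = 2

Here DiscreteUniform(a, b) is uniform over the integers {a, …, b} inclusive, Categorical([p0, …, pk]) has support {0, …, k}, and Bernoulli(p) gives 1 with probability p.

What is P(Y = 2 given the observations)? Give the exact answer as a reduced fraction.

Enumerate traces; 24 have nonzero weight after conditioning:
  (W=1, Y=1, U=2, Z=2, V=1, X=0) weight 5/864
  (W=1, Y=1, U=2, Z=3, V=1, X=1) weight 1/288
  (W=1, Y=1, U=2, Z=4, V=1, X=0) weight 5/864
  (W=1, Y=2, U=2, Z=2, V=1, X=1) weight 1/864
  (W=1, Y=2, U=2, Z=3, V=1, X=0) weight 1/144
  (W=1, Y=2, U=2, Z=4, V=1, X=1) weight 1/864
  (W=1, Y=3, U=2, Z=2, V=1, X=0) weight 5/864
  (W=1, Y=3, U=2, Z=3, V=1, X=1) weight 1/288
  (W=1, Y=4, U=2, Z=2, V=1, X=1) weight 1/864
  … 15 more
Group by Y:
  weight(Y=1) = 13/432
  weight(Y=2) = 1/54
  weight(Y=3) = 13/432
  weight(Y=4) = 1/54
Total weight = 13/432 + 1/54 + 13/432 + 1/54 = 7/72
P(Y=1 | obs) = 13/432 / 7/72 = 13/42
P(Y=2 | obs) = 1/54 / 7/72 = 4/21
P(Y=3 | obs) = 13/432 / 7/72 = 13/42
P(Y=4 | obs) = 1/54 / 7/72 = 4/21

P(Y = 2 | obs) = 4/21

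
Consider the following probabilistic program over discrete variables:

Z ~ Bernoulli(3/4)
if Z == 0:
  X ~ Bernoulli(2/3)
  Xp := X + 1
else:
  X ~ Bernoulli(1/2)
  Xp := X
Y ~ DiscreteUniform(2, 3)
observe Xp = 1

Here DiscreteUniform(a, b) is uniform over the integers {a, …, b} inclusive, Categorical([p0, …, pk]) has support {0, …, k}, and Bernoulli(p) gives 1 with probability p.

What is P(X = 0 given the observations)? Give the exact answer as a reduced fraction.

Enumerate traces; 4 have nonzero weight after conditioning:
  (Z=0, X=0, Y=2) weight 1/24
  (Z=0, X=0, Y=3) weight 1/24
  (Z=1, X=1, Y=2) weight 3/16
  (Z=1, X=1, Y=3) weight 3/16
Group by X:
  weight(X=0) = 1/12
  weight(X=1) = 3/8
Total weight = 1/12 + 3/8 = 11/24
P(X=0 | obs) = 1/12 / 11/24 = 2/11
P(X=1 | obs) = 3/8 / 11/24 = 9/11

P(X = 0 | obs) = 2/11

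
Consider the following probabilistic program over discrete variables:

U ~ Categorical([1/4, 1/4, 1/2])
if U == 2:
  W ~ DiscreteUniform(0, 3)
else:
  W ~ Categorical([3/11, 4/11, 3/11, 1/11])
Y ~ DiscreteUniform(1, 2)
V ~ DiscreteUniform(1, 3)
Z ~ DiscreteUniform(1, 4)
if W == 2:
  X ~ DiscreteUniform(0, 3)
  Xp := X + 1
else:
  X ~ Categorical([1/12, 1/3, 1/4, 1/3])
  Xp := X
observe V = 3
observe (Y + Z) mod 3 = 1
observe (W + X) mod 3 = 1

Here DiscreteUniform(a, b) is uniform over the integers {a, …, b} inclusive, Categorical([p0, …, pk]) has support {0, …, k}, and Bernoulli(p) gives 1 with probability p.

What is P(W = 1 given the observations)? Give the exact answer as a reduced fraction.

Enumerate traces; 30 have nonzero weight after conditioning:
  (U=0, W=0, Y=1, V=3, Z=3, X=1) weight 1/1056
  (U=0, W=0, Y=2, V=3, Z=2, X=1) weight 1/1056
  (U=0, W=1, Y=1, V=3, Z=3, X=0) weight 1/3168
  (U=0, W=1, Y=1, V=3, Z=3, X=3) weight 1/792
  (U=0, W=1, Y=2, V=3, Z=2, X=0) weight 1/3168
  (U=0, W=1, Y=2, V=3, Z=2, X=3) weight 1/792
  (U=0, W=2, Y=1, V=3, Z=3, X=2) weight 1/1408
  (U=0, W=2, Y=2, V=3, Z=2, X=2) weight 1/1408
  (U=0, W=3, Y=1, V=3, Z=3, X=1) weight 1/3168
  … 21 more
Group by W:
  weight(W=0) = 23/3168
  weight(W=1) = 15/1408
  weight(W=2) = 23/4224
  weight(W=3) = 5/1056
Total weight = 23/3168 + 15/1408 + 23/4224 + 5/1056 = 89/3168
P(W=0 | obs) = 23/3168 / 89/3168 = 23/89
P(W=1 | obs) = 15/1408 / 89/3168 = 135/356
P(W=2 | obs) = 23/4224 / 89/3168 = 69/356
P(W=3 | obs) = 5/1056 / 89/3168 = 15/89

P(W = 1 | obs) = 135/356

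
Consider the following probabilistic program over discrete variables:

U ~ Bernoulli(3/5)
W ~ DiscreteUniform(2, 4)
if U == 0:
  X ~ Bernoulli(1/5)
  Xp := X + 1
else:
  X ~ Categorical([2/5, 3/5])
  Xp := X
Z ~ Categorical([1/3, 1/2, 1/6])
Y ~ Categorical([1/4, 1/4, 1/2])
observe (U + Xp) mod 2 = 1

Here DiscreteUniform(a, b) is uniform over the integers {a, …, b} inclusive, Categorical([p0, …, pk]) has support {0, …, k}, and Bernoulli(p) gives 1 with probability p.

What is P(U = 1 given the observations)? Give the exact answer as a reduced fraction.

Enumerate traces; 54 have nonzero weight after conditioning:
  (U=0, W=2, X=0, Z=0, Y=0) weight 2/225
  (U=0, W=2, X=0, Z=0, Y=1) weight 2/225
  (U=0, W=2, X=0, Z=0, Y=2) weight 4/225
  (U=0, W=2, X=0, Z=1, Y=0) weight 1/75
  (U=0, W=2, X=0, Z=1, Y=1) weight 1/75
  (U=0, W=2, X=0, Z=1, Y=2) weight 2/75
  (U=0, W=2, X=0, Z=2, Y=0) weight 1/225
  (U=0, W=2, X=0, Z=2, Y=1) weight 1/225
  (U=1, W=2, X=0, Z=0, Y=0) weight 1/150
  … 45 more
Group by U:
  weight(U=0) = 8/25
  weight(U=1) = 6/25
Total weight = 8/25 + 6/25 = 14/25
P(U=0 | obs) = 8/25 / 14/25 = 4/7
P(U=1 | obs) = 6/25 / 14/25 = 3/7

P(U = 1 | obs) = 3/7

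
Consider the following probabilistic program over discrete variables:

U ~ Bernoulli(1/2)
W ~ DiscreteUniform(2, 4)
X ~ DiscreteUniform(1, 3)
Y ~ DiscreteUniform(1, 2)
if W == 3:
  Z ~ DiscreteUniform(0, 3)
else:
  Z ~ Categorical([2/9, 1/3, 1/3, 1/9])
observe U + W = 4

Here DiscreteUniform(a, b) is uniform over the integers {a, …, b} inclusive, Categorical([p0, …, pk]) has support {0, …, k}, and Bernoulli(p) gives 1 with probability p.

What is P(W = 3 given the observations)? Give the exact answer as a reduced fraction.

Enumerate traces; 48 have nonzero weight after conditioning:
  (U=0, W=4, X=1, Y=1, Z=0) weight 1/162
  (U=0, W=4, X=1, Y=1, Z=1) weight 1/108
  (U=0, W=4, X=1, Y=1, Z=2) weight 1/108
  (U=0, W=4, X=1, Y=1, Z=3) weight 1/324
  (U=0, W=4, X=1, Y=2, Z=0) weight 1/162
  (U=0, W=4, X=1, Y=2, Z=1) weight 1/108
  (U=0, W=4, X=1, Y=2, Z=2) weight 1/108
  (U=0, W=4, X=1, Y=2, Z=3) weight 1/324
  (U=1, W=3, X=1, Y=1, Z=0) weight 1/144
  … 39 more
Group by W:
  weight(W=3) = 1/6
  weight(W=4) = 1/6
Total weight = 1/6 + 1/6 = 1/3
P(W=3 | obs) = 1/6 / 1/3 = 1/2
P(W=4 | obs) = 1/6 / 1/3 = 1/2

P(W = 3 | obs) = 1/2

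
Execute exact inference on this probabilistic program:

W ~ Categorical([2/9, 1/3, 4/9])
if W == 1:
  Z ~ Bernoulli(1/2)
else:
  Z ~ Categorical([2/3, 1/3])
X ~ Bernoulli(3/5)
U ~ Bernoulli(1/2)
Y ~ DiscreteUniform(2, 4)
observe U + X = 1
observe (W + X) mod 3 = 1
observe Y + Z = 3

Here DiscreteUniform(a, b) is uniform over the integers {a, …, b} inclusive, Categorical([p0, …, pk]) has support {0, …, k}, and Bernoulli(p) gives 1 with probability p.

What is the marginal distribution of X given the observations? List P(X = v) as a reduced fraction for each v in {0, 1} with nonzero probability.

P(X=0) = 1/2, P(X=1) = 1/2

Enumerate traces; 4 have nonzero weight after conditioning:
  (W=0, Z=0, X=1, U=0, Y=3) weight 2/135
  (W=0, Z=1, X=1, U=0, Y=2) weight 1/135
  (W=1, Z=0, X=0, U=1, Y=3) weight 1/90
  (W=1, Z=1, X=0, U=1, Y=2) weight 1/90
Group by X:
  weight(X=0) = 1/45
  weight(X=1) = 1/45
Total weight = 1/45 + 1/45 = 2/45
P(X=0 | obs) = 1/45 / 2/45 = 1/2
P(X=1 | obs) = 1/45 / 2/45 = 1/2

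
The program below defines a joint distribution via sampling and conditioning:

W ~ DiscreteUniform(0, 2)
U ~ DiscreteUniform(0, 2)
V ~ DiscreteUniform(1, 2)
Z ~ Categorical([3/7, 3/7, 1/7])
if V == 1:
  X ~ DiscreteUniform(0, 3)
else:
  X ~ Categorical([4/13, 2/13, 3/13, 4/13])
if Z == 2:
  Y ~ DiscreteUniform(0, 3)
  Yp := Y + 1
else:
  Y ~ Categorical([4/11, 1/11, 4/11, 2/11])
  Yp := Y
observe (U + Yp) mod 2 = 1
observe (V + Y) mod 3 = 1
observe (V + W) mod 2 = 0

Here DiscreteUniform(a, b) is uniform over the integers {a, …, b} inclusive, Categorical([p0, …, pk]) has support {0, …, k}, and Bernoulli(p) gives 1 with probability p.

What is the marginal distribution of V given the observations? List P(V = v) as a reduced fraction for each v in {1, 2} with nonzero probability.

Enumerate traces; 68 have nonzero weight after conditioning:
  (W=0, U=0, V=2, Z=2, X=0, Y=2) weight 1/1638
  (W=0, U=0, V=2, Z=2, X=1, Y=2) weight 1/3276
  (W=0, U=0, V=2, Z=2, X=2, Y=2) weight 1/2184
  (W=0, U=0, V=2, Z=2, X=3, Y=2) weight 1/1638
  (W=0, U=1, V=2, Z=0, X=0, Y=2) weight 8/3003
  (W=0, U=1, V=2, Z=0, X=1, Y=2) weight 4/3003
  (W=0, U=1, V=2, Z=0, X=2, Y=2) weight 2/1001
  (W=0, U=1, V=2, Z=0, X=3, Y=2) weight 8/3003
  (W=1, U=0, V=1, Z=0, X=0, Y=3) weight 1/924
  … 59 more
Group by V:
  weight(V=1) = 25/616
  weight(V=2) = 59/1386
Total weight = 25/616 + 59/1386 = 461/5544
P(V=1 | obs) = 25/616 / 461/5544 = 225/461
P(V=2 | obs) = 59/1386 / 461/5544 = 236/461

P(V=1) = 225/461, P(V=2) = 236/461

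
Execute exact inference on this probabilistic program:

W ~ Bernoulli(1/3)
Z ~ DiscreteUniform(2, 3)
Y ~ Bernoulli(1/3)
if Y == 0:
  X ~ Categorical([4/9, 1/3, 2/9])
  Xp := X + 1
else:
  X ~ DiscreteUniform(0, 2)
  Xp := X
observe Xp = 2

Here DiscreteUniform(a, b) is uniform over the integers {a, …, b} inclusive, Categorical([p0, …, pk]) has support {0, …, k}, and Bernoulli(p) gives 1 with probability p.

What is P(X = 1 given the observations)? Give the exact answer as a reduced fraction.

Enumerate traces; 8 have nonzero weight after conditioning:
  (W=0, Z=2, Y=0, X=1) weight 2/27
  (W=0, Z=2, Y=1, X=2) weight 1/27
  (W=0, Z=3, Y=0, X=1) weight 2/27
  (W=0, Z=3, Y=1, X=2) weight 1/27
  (W=1, Z=2, Y=0, X=1) weight 1/27
  (W=1, Z=2, Y=1, X=2) weight 1/54
  (W=1, Z=3, Y=0, X=1) weight 1/27
  (W=1, Z=3, Y=1, X=2) weight 1/54
Group by X:
  weight(X=1) = 2/9
  weight(X=2) = 1/9
Total weight = 2/9 + 1/9 = 1/3
P(X=1 | obs) = 2/9 / 1/3 = 2/3
P(X=2 | obs) = 1/9 / 1/3 = 1/3

P(X = 1 | obs) = 2/3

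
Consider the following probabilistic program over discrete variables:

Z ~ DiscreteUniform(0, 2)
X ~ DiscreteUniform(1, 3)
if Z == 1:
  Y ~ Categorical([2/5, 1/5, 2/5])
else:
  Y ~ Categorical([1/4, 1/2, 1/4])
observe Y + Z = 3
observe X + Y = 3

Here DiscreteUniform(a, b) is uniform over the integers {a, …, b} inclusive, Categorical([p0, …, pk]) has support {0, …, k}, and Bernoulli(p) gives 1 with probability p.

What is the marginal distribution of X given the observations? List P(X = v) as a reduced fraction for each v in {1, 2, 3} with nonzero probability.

P(X=1) = 4/9, P(X=2) = 5/9

Enumerate traces; 2 have nonzero weight after conditioning:
  (Z=1, X=1, Y=2) weight 2/45
  (Z=2, X=2, Y=1) weight 1/18
Group by X:
  weight(X=1) = 2/45
  weight(X=2) = 1/18
Total weight = 2/45 + 1/18 = 1/10
P(X=1 | obs) = 2/45 / 1/10 = 4/9
P(X=2 | obs) = 1/18 / 1/10 = 5/9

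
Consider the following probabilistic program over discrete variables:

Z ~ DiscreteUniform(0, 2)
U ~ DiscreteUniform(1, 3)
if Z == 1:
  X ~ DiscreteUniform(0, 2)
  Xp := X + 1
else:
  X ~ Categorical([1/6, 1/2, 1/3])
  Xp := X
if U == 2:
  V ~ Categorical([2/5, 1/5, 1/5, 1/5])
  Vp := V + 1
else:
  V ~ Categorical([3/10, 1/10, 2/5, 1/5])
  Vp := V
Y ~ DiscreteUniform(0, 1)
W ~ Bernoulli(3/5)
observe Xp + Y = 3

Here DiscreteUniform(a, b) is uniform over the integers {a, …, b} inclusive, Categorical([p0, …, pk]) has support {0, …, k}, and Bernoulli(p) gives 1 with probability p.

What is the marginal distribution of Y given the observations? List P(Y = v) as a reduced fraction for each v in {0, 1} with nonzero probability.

Enumerate traces; 96 have nonzero weight after conditioning:
  (Z=0, U=1, X=2, V=0, Y=1, W=0) weight 1/450
  (Z=0, U=1, X=2, V=0, Y=1, W=1) weight 1/300
  (Z=0, U=1, X=2, V=1, Y=1, W=0) weight 1/1350
  (Z=0, U=1, X=2, V=1, Y=1, W=1) weight 1/900
  (Z=0, U=1, X=2, V=2, Y=1, W=0) weight 2/675
  (Z=0, U=1, X=2, V=2, Y=1, W=1) weight 1/225
  (Z=0, U=1, X=2, V=3, Y=1, W=0) weight 1/675
  (Z=0, U=1, X=2, V=3, Y=1, W=1) weight 1/450
  (Z=1, U=1, X=2, V=0, Y=0, W=0) weight 1/450
  … 87 more
Group by Y:
  weight(Y=0) = 1/18
  weight(Y=1) = 1/6
Total weight = 1/18 + 1/6 = 2/9
P(Y=0 | obs) = 1/18 / 2/9 = 1/4
P(Y=1 | obs) = 1/6 / 2/9 = 3/4

P(Y=0) = 1/4, P(Y=1) = 3/4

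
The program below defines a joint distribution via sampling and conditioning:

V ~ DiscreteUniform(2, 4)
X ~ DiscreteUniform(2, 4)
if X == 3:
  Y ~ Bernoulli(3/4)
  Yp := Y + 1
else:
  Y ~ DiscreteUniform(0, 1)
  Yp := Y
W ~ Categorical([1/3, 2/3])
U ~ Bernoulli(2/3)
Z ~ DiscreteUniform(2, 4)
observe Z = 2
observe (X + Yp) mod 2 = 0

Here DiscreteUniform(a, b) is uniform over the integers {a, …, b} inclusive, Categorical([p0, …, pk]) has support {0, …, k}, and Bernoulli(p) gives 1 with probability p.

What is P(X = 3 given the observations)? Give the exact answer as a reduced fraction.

P(X = 3 | obs) = 1/5

Enumerate traces; 36 have nonzero weight after conditioning:
  (V=2, X=2, Y=0, W=0, U=0, Z=2) weight 1/486
  (V=2, X=2, Y=0, W=0, U=1, Z=2) weight 1/243
  (V=2, X=2, Y=0, W=1, U=0, Z=2) weight 1/243
  (V=2, X=2, Y=0, W=1, U=1, Z=2) weight 2/243
  (V=2, X=3, Y=0, W=0, U=0, Z=2) weight 1/972
  (V=2, X=3, Y=0, W=0, U=1, Z=2) weight 1/486
  (V=2, X=3, Y=0, W=1, U=0, Z=2) weight 1/486
  (V=2, X=3, Y=0, W=1, U=1, Z=2) weight 1/243
  (V=2, X=4, Y=0, W=0, U=0, Z=2) weight 1/486
  … 27 more
Group by X:
  weight(X=2) = 1/18
  weight(X=3) = 1/36
  weight(X=4) = 1/18
Total weight = 1/18 + 1/36 + 1/18 = 5/36
P(X=2 | obs) = 1/18 / 5/36 = 2/5
P(X=3 | obs) = 1/36 / 5/36 = 1/5
P(X=4 | obs) = 1/18 / 5/36 = 2/5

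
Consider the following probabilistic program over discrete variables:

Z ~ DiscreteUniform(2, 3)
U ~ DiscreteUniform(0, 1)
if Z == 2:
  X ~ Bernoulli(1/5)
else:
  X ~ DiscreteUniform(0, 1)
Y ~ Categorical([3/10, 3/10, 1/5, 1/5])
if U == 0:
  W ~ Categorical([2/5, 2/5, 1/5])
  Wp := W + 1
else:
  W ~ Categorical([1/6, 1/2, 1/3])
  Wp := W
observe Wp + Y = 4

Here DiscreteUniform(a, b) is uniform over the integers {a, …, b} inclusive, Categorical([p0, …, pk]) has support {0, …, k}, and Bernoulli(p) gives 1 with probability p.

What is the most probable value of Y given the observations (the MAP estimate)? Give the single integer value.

Enumerate traces; 20 have nonzero weight after conditioning:
  (Z=2, U=0, X=0, Y=1, W=2) weight 3/250
  (Z=2, U=0, X=0, Y=2, W=1) weight 2/125
  (Z=2, U=0, X=0, Y=3, W=0) weight 2/125
  (Z=2, U=0, X=1, Y=1, W=2) weight 3/1000
  (Z=2, U=0, X=1, Y=2, W=1) weight 1/250
  (Z=2, U=0, X=1, Y=3, W=0) weight 1/250
  (Z=2, U=1, X=0, Y=2, W=2) weight 1/75
  (Z=2, U=1, X=0, Y=3, W=1) weight 1/50
  … 12 more
Group by Y:
  weight(Y=1) = 3/100
  weight(Y=2) = 11/150
  weight(Y=3) = 9/100
Total weight = 3/100 + 11/150 + 9/100 = 29/150
P(Y=1 | obs) = 3/100 / 29/150 = 9/58
P(Y=2 | obs) = 11/150 / 29/150 = 11/29
P(Y=3 | obs) = 9/100 / 29/150 = 27/58
argmax = 3

argmax_v P(Y = v | obs) = 3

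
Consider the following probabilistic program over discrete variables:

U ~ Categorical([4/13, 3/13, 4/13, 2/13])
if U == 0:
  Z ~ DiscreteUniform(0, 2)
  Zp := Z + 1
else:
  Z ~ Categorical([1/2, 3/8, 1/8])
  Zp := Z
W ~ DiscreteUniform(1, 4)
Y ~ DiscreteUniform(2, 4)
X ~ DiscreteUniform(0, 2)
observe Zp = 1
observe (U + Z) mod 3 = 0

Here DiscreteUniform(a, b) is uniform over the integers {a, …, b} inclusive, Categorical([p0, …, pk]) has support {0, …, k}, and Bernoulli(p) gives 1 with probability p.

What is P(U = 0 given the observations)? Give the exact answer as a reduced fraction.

Enumerate traces; 72 have nonzero weight after conditioning:
  (U=0, Z=0, W=1, Y=2, X=0) weight 1/351
  (U=0, Z=0, W=1, Y=2, X=1) weight 1/351
  (U=0, Z=0, W=1, Y=2, X=2) weight 1/351
  (U=0, Z=0, W=1, Y=3, X=0) weight 1/351
  (U=0, Z=0, W=1, Y=3, X=1) weight 1/351
  (U=0, Z=0, W=1, Y=3, X=2) weight 1/351
  (U=0, Z=0, W=1, Y=4, X=0) weight 1/351
  (U=0, Z=0, W=1, Y=4, X=1) weight 1/351
  (U=2, Z=1, W=1, Y=2, X=0) weight 1/312
  … 63 more
Group by U:
  weight(U=0) = 4/39
  weight(U=2) = 3/26
Total weight = 4/39 + 3/26 = 17/78
P(U=0 | obs) = 4/39 / 17/78 = 8/17
P(U=2 | obs) = 3/26 / 17/78 = 9/17

P(U = 0 | obs) = 8/17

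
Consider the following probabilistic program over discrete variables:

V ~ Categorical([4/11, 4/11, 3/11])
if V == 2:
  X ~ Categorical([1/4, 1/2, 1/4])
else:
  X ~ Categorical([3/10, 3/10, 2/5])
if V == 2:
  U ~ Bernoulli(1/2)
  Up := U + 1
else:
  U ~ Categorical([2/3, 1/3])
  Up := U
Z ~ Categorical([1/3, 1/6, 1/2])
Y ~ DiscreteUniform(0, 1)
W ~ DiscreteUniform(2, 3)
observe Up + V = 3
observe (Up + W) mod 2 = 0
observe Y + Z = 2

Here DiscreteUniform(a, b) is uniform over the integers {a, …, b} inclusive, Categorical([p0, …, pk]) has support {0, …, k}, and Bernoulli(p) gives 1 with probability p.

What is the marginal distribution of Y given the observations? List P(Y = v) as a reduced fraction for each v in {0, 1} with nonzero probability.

P(Y=0) = 3/4, P(Y=1) = 1/4

Enumerate traces; 6 have nonzero weight after conditioning:
  (V=2, X=0, U=0, Z=1, Y=1, W=3) weight 1/704
  (V=2, X=0, U=0, Z=2, Y=0, W=3) weight 3/704
  (V=2, X=1, U=0, Z=1, Y=1, W=3) weight 1/352
  (V=2, X=1, U=0, Z=2, Y=0, W=3) weight 3/352
  (V=2, X=2, U=0, Z=1, Y=1, W=3) weight 1/704
  (V=2, X=2, U=0, Z=2, Y=0, W=3) weight 3/704
Group by Y:
  weight(Y=0) = 3/176
  weight(Y=1) = 1/176
Total weight = 3/176 + 1/176 = 1/44
P(Y=0 | obs) = 3/176 / 1/44 = 3/4
P(Y=1 | obs) = 1/176 / 1/44 = 1/4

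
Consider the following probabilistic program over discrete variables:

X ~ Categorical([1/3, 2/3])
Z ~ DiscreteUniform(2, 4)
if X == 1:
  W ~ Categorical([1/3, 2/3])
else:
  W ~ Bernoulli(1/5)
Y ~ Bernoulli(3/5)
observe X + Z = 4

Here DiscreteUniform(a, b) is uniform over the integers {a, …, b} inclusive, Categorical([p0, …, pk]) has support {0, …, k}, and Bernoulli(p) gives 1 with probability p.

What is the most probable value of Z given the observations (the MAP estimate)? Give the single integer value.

Enumerate traces; 8 have nonzero weight after conditioning:
  (X=0, Z=4, W=0, Y=0) weight 8/225
  (X=0, Z=4, W=0, Y=1) weight 4/75
  (X=0, Z=4, W=1, Y=0) weight 2/225
  (X=0, Z=4, W=1, Y=1) weight 1/75
  (X=1, Z=3, W=0, Y=0) weight 4/135
  (X=1, Z=3, W=0, Y=1) weight 2/45
  (X=1, Z=3, W=1, Y=0) weight 8/135
  (X=1, Z=3, W=1, Y=1) weight 4/45
Group by Z:
  weight(Z=3) = 2/9
  weight(Z=4) = 1/9
Total weight = 2/9 + 1/9 = 1/3
P(Z=3 | obs) = 2/9 / 1/3 = 2/3
P(Z=4 | obs) = 1/9 / 1/3 = 1/3
argmax = 3

argmax_v P(Z = v | obs) = 3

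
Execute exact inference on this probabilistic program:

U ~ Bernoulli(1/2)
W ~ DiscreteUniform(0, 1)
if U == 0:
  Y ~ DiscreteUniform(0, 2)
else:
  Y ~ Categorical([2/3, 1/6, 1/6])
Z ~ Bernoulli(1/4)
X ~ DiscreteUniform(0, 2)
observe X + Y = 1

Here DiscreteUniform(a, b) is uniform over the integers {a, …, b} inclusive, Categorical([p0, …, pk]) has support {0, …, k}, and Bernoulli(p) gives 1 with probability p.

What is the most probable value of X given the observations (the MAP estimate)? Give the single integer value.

argmax_v P(X = v | obs) = 1

Enumerate traces; 16 have nonzero weight after conditioning:
  (U=0, W=0, Y=0, Z=0, X=1) weight 1/48
  (U=0, W=0, Y=0, Z=1, X=1) weight 1/144
  (U=0, W=0, Y=1, Z=0, X=0) weight 1/48
  (U=0, W=0, Y=1, Z=1, X=0) weight 1/144
  (U=0, W=1, Y=0, Z=0, X=1) weight 1/48
  (U=0, W=1, Y=0, Z=1, X=1) weight 1/144
  (U=0, W=1, Y=1, Z=0, X=0) weight 1/48
  (U=0, W=1, Y=1, Z=1, X=0) weight 1/144
  … 8 more
Group by X:
  weight(X=0) = 1/12
  weight(X=1) = 1/6
Total weight = 1/12 + 1/6 = 1/4
P(X=0 | obs) = 1/12 / 1/4 = 1/3
P(X=1 | obs) = 1/6 / 1/4 = 2/3
argmax = 1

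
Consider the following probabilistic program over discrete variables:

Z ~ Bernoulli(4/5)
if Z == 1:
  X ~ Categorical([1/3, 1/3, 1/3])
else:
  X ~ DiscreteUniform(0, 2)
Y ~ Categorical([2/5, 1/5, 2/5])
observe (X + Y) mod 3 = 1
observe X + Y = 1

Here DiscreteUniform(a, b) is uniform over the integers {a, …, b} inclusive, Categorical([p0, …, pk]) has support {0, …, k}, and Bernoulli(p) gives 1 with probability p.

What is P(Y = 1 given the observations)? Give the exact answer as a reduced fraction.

P(Y = 1 | obs) = 1/3

Enumerate traces; 4 have nonzero weight after conditioning:
  (Z=0, X=0, Y=1) weight 1/75
  (Z=0, X=1, Y=0) weight 2/75
  (Z=1, X=0, Y=1) weight 4/75
  (Z=1, X=1, Y=0) weight 8/75
Group by Y:
  weight(Y=0) = 2/15
  weight(Y=1) = 1/15
Total weight = 2/15 + 1/15 = 1/5
P(Y=0 | obs) = 2/15 / 1/5 = 2/3
P(Y=1 | obs) = 1/15 / 1/5 = 1/3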